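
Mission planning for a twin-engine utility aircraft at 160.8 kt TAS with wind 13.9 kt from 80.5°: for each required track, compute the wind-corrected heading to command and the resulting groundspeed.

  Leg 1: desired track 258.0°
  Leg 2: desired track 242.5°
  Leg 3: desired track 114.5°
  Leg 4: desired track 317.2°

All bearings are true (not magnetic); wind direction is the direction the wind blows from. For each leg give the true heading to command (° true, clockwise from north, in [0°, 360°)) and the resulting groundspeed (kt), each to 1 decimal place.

Leg 1: desired track 258.0°; wind correction -0.2° → command heading 257.8°, groundspeed 174.7 kt
Leg 2: desired track 242.5°; wind correction -1.5° → command heading 241.0°, groundspeed 174.0 kt
Leg 3: desired track 114.5°; wind correction -2.8° → command heading 111.7°, groundspeed 149.1 kt
Leg 4: desired track 317.2°; wind correction +4.1° → command heading 321.3°, groundspeed 168.0 kt

Leg 1: heading=257.8°, groundspeed=174.7 kt
Leg 2: heading=241.0°, groundspeed=174.0 kt
Leg 3: heading=111.7°, groundspeed=149.1 kt
Leg 4: heading=321.3°, groundspeed=168.0 kt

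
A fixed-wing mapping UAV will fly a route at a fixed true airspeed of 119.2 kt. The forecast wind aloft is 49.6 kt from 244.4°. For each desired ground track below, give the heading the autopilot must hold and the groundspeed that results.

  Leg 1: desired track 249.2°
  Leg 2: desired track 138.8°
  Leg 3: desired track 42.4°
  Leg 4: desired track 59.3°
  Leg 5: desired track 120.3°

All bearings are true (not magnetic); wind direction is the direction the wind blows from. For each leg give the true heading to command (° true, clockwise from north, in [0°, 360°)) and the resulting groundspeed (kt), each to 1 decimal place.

Leg 1: desired track 249.2°; wind correction -2.0° → command heading 247.2°, groundspeed 69.7 kt
Leg 2: desired track 138.8°; wind correction +23.6° → command heading 162.4°, groundspeed 122.5 kt
Leg 3: desired track 42.4°; wind correction -9.0° → command heading 33.4°, groundspeed 163.7 kt
Leg 4: desired track 59.3°; wind correction -2.1° → command heading 57.2°, groundspeed 168.5 kt
Leg 5: desired track 120.3°; wind correction +20.2° → command heading 140.5°, groundspeed 139.7 kt

Leg 1: heading=247.2°, groundspeed=69.7 kt
Leg 2: heading=162.4°, groundspeed=122.5 kt
Leg 3: heading=33.4°, groundspeed=163.7 kt
Leg 4: heading=57.2°, groundspeed=168.5 kt
Leg 5: heading=140.5°, groundspeed=139.7 kt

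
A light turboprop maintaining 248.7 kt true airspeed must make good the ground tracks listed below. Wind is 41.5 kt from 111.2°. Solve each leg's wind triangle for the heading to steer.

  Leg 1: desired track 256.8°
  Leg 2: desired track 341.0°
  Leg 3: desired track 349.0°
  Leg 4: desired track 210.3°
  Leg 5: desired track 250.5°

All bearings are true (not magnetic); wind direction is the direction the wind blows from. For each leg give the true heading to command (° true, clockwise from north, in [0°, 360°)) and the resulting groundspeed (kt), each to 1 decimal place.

Leg 1: heading=251.4°, groundspeed=281.8 kt
Leg 2: heading=348.3°, groundspeed=273.5 kt
Leg 3: heading=357.1°, groundspeed=268.3 kt
Leg 4: heading=200.8°, groundspeed=251.9 kt
Leg 5: heading=244.3°, groundspeed=278.7 kt

Leg 1: desired track 256.8°; wind correction -5.4° → command heading 251.4°, groundspeed 281.8 kt
Leg 2: desired track 341.0°; wind correction +7.3° → command heading 348.3°, groundspeed 273.5 kt
Leg 3: desired track 349.0°; wind correction +8.1° → command heading 357.1°, groundspeed 268.3 kt
Leg 4: desired track 210.3°; wind correction -9.5° → command heading 200.8°, groundspeed 251.9 kt
Leg 5: desired track 250.5°; wind correction -6.2° → command heading 244.3°, groundspeed 278.7 kt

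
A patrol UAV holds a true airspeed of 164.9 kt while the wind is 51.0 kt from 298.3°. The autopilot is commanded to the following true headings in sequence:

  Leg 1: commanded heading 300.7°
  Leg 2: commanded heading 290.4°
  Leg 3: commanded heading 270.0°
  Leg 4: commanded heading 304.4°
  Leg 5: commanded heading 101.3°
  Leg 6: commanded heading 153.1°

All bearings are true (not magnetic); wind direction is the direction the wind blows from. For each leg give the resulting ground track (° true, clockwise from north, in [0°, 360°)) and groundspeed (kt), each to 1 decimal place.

Leg 1: track=301.8°, groundspeed=114.0 kt
Leg 2: track=286.9°, groundspeed=114.6 kt
Leg 3: track=258.6°, groundspeed=122.4 kt
Leg 4: track=307.1°, groundspeed=114.3 kt
Leg 5: track=105.3°, groundspeed=214.2 kt
Leg 6: track=145.1°, groundspeed=208.8 kt

Leg 1: heading 300.7°; drift +1.1° → track 301.8°, groundspeed 114.0 kt
Leg 2: heading 290.4°; drift -3.5° → track 286.9°, groundspeed 114.6 kt
Leg 3: heading 270.0°; drift -11.4° → track 258.6°, groundspeed 122.4 kt
Leg 4: heading 304.4°; drift +2.7° → track 307.1°, groundspeed 114.3 kt
Leg 5: heading 101.3°; drift +4.0° → track 105.3°, groundspeed 214.2 kt
Leg 6: heading 153.1°; drift -8.0° → track 145.1°, groundspeed 208.8 kt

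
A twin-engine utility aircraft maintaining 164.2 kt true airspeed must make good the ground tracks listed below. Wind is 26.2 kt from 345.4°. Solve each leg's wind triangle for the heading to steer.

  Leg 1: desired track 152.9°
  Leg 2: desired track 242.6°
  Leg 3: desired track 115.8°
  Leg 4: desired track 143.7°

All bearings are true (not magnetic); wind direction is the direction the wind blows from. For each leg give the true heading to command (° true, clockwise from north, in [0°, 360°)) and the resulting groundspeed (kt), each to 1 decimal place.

Leg 1: heading=150.9°, groundspeed=189.7 kt
Leg 2: heading=251.6°, groundspeed=168.0 kt
Leg 3: heading=108.8°, groundspeed=180.0 kt
Leg 4: heading=140.3°, groundspeed=188.3 kt

Leg 1: desired track 152.9°; wind correction -2.0° → command heading 150.9°, groundspeed 189.7 kt
Leg 2: desired track 242.6°; wind correction +9.0° → command heading 251.6°, groundspeed 168.0 kt
Leg 3: desired track 115.8°; wind correction -7.0° → command heading 108.8°, groundspeed 180.0 kt
Leg 4: desired track 143.7°; wind correction -3.4° → command heading 140.3°, groundspeed 188.3 kt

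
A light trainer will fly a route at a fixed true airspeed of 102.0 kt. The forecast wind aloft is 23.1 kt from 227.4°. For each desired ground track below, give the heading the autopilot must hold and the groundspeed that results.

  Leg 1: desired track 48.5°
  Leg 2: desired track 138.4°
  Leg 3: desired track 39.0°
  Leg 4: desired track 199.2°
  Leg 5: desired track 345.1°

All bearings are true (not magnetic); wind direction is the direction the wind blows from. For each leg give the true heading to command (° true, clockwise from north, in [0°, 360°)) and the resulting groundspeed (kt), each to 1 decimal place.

Leg 1: desired track 48.5°; wind correction +0.2° → command heading 48.7°, groundspeed 125.1 kt
Leg 2: desired track 138.4°; wind correction +13.1° → command heading 151.5°, groundspeed 98.9 kt
Leg 3: desired track 39.0°; wind correction -1.9° → command heading 37.1°, groundspeed 124.8 kt
Leg 4: desired track 199.2°; wind correction +6.1° → command heading 205.3°, groundspeed 81.1 kt
Leg 5: desired track 345.1°; wind correction -11.6° → command heading 333.5°, groundspeed 110.7 kt

Leg 1: heading=48.7°, groundspeed=125.1 kt
Leg 2: heading=151.5°, groundspeed=98.9 kt
Leg 3: heading=37.1°, groundspeed=124.8 kt
Leg 4: heading=205.3°, groundspeed=81.1 kt
Leg 5: heading=333.5°, groundspeed=110.7 kt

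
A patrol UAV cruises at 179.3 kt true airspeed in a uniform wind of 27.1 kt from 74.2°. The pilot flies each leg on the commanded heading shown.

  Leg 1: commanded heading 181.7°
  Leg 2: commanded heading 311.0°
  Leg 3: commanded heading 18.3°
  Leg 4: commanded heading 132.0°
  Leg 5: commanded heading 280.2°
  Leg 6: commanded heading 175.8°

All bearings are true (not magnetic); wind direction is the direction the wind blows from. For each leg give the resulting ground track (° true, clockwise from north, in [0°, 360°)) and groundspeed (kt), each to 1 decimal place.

Leg 1: heading 181.7°; drift +7.9° → track 189.6°, groundspeed 189.2 kt
Leg 2: heading 311.0°; drift -6.7° → track 304.3°, groundspeed 195.5 kt
Leg 3: heading 18.3°; drift -7.8° → track 10.5°, groundspeed 165.6 kt
Leg 4: heading 132.0°; drift +7.9° → track 139.9°, groundspeed 166.4 kt
Leg 5: heading 280.2°; drift -3.3° → track 276.9°, groundspeed 204.0 kt
Leg 6: heading 175.8°; drift +8.2° → track 184.0°, groundspeed 186.6 kt

Leg 1: track=189.6°, groundspeed=189.2 kt
Leg 2: track=304.3°, groundspeed=195.5 kt
Leg 3: track=10.5°, groundspeed=165.6 kt
Leg 4: track=139.9°, groundspeed=166.4 kt
Leg 5: track=276.9°, groundspeed=204.0 kt
Leg 6: track=184.0°, groundspeed=186.6 kt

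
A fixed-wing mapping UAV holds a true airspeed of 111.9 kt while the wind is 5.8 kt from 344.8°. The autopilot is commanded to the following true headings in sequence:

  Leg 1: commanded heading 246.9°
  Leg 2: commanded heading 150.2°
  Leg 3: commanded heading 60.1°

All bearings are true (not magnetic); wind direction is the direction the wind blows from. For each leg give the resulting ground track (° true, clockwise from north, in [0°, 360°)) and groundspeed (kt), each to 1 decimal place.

Leg 1: track=244.0°, groundspeed=112.8 kt
Leg 2: track=150.9°, groundspeed=117.5 kt
Leg 3: track=63.0°, groundspeed=110.6 kt

Leg 1: heading 246.9°; drift -2.9° → track 244.0°, groundspeed 112.8 kt
Leg 2: heading 150.2°; drift +0.7° → track 150.9°, groundspeed 117.5 kt
Leg 3: heading 60.1°; drift +2.9° → track 63.0°, groundspeed 110.6 kt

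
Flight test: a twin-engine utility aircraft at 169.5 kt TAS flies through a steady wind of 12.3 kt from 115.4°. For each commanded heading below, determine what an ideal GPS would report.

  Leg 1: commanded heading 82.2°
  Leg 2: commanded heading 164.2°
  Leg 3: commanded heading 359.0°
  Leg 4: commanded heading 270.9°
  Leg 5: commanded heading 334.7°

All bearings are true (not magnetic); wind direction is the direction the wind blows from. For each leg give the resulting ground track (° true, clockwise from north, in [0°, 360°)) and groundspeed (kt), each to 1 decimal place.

Leg 1: track=79.8°, groundspeed=159.4 kt
Leg 2: track=167.5°, groundspeed=161.7 kt
Leg 3: track=355.4°, groundspeed=175.3 kt
Leg 4: track=272.5°, groundspeed=180.8 kt
Leg 5: track=332.2°, groundspeed=179.2 kt

Leg 1: heading 82.2°; drift -2.4° → track 79.8°, groundspeed 159.4 kt
Leg 2: heading 164.2°; drift +3.3° → track 167.5°, groundspeed 161.7 kt
Leg 3: heading 359.0°; drift -3.6° → track 355.4°, groundspeed 175.3 kt
Leg 4: heading 270.9°; drift +1.6° → track 272.5°, groundspeed 180.8 kt
Leg 5: heading 334.7°; drift -2.5° → track 332.2°, groundspeed 179.2 kt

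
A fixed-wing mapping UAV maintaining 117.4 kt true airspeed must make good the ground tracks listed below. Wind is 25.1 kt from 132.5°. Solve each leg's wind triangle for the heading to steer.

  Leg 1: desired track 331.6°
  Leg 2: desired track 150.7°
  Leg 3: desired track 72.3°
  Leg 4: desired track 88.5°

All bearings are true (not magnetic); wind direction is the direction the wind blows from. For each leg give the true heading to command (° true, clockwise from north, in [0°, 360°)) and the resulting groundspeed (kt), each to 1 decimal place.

Leg 1: desired track 331.6°; wind correction +4.0° → command heading 335.6°, groundspeed 140.8 kt
Leg 2: desired track 150.7°; wind correction -3.8° → command heading 146.9°, groundspeed 93.3 kt
Leg 3: desired track 72.3°; wind correction +10.7° → command heading 83.0°, groundspeed 102.9 kt
Leg 4: desired track 88.5°; wind correction +8.5° → command heading 97.0°, groundspeed 98.0 kt

Leg 1: heading=335.6°, groundspeed=140.8 kt
Leg 2: heading=146.9°, groundspeed=93.3 kt
Leg 3: heading=83.0°, groundspeed=102.9 kt
Leg 4: heading=97.0°, groundspeed=98.0 kt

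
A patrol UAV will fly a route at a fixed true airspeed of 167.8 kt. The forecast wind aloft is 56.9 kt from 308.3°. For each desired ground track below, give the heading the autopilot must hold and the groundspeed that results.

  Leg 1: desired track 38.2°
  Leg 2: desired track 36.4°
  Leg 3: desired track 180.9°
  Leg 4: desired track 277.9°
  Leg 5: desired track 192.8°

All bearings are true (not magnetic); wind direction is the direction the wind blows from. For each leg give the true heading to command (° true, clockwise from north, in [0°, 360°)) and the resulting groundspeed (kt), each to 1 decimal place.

Leg 1: heading=18.4°, groundspeed=157.8 kt
Leg 2: heading=16.6°, groundspeed=156.0 kt
Leg 3: heading=196.5°, groundspeed=196.2 kt
Leg 4: heading=287.8°, groundspeed=116.2 kt
Leg 5: heading=210.6°, groundspeed=184.2 kt

Leg 1: desired track 38.2°; wind correction -19.8° → command heading 18.4°, groundspeed 157.8 kt
Leg 2: desired track 36.4°; wind correction -19.8° → command heading 16.6°, groundspeed 156.0 kt
Leg 3: desired track 180.9°; wind correction +15.6° → command heading 196.5°, groundspeed 196.2 kt
Leg 4: desired track 277.9°; wind correction +9.9° → command heading 287.8°, groundspeed 116.2 kt
Leg 5: desired track 192.8°; wind correction +17.8° → command heading 210.6°, groundspeed 184.2 kt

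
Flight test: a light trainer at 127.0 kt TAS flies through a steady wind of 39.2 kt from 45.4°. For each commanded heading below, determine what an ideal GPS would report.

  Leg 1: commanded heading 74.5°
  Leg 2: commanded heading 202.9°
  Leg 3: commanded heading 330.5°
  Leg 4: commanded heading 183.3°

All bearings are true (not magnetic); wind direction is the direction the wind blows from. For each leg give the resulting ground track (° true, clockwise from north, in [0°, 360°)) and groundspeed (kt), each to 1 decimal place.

Leg 1: track=86.1°, groundspeed=94.7 kt
Leg 2: track=208.2°, groundspeed=163.9 kt
Leg 3: track=312.5°, groundspeed=122.8 kt
Leg 4: track=192.9°, groundspeed=158.3 kt

Leg 1: heading 74.5°; drift +11.6° → track 86.1°, groundspeed 94.7 kt
Leg 2: heading 202.9°; drift +5.3° → track 208.2°, groundspeed 163.9 kt
Leg 3: heading 330.5°; drift -18.0° → track 312.5°, groundspeed 122.8 kt
Leg 4: heading 183.3°; drift +9.6° → track 192.9°, groundspeed 158.3 kt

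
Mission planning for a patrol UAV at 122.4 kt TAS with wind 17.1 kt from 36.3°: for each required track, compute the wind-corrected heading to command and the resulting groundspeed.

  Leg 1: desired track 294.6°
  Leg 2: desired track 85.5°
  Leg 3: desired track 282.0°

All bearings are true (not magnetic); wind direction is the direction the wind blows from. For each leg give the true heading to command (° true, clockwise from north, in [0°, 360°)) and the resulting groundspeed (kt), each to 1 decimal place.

Leg 1: desired track 294.6°; wind correction +7.9° → command heading 302.5°, groundspeed 124.7 kt
Leg 2: desired track 85.5°; wind correction -6.1° → command heading 79.4°, groundspeed 110.5 kt
Leg 3: desired track 282.0°; wind correction +7.3° → command heading 289.3°, groundspeed 128.4 kt

Leg 1: heading=302.5°, groundspeed=124.7 kt
Leg 2: heading=79.4°, groundspeed=110.5 kt
Leg 3: heading=289.3°, groundspeed=128.4 kt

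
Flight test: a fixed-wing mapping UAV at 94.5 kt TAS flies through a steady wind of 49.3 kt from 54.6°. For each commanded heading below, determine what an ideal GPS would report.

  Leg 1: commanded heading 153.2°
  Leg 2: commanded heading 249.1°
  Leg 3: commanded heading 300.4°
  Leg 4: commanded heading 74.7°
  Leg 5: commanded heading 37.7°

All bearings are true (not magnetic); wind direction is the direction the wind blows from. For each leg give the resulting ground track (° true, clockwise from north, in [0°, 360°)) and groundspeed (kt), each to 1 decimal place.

Leg 1: heading 153.2°; drift +25.6° → track 178.8°, groundspeed 112.9 kt
Leg 2: heading 249.1°; drift -5.0° → track 244.1°, groundspeed 142.8 kt
Leg 3: heading 300.4°; drift -21.4° → track 279.0°, groundspeed 123.2 kt
Leg 4: heading 74.7°; drift +19.4° → track 94.1°, groundspeed 51.1 kt
Leg 5: heading 37.7°; drift -16.8° → track 20.9°, groundspeed 49.5 kt

Leg 1: track=178.8°, groundspeed=112.9 kt
Leg 2: track=244.1°, groundspeed=142.8 kt
Leg 3: track=279.0°, groundspeed=123.2 kt
Leg 4: track=94.1°, groundspeed=51.1 kt
Leg 5: track=20.9°, groundspeed=49.5 kt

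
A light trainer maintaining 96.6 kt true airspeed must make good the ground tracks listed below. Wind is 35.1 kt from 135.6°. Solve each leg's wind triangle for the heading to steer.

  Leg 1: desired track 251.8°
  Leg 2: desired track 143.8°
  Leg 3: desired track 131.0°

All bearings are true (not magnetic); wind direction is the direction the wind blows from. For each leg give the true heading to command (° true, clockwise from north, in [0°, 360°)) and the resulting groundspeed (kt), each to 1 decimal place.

Leg 1: desired track 251.8°; wind correction -19.0° → command heading 232.8°, groundspeed 106.8 kt
Leg 2: desired track 143.8°; wind correction -3.0° → command heading 140.8°, groundspeed 61.7 kt
Leg 3: desired track 131.0°; wind correction +1.7° → command heading 132.7°, groundspeed 61.6 kt

Leg 1: heading=232.8°, groundspeed=106.8 kt
Leg 2: heading=140.8°, groundspeed=61.7 kt
Leg 3: heading=132.7°, groundspeed=61.6 kt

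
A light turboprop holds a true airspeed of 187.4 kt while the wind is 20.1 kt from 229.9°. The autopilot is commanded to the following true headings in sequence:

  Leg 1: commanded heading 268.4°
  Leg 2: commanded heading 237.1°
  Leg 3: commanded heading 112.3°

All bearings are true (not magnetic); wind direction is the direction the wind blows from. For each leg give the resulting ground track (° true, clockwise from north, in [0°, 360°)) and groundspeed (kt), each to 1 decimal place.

Leg 1: track=272.6°, groundspeed=172.1 kt
Leg 2: track=238.0°, groundspeed=167.5 kt
Leg 3: track=107.1°, groundspeed=197.5 kt

Leg 1: heading 268.4°; drift +4.2° → track 272.6°, groundspeed 172.1 kt
Leg 2: heading 237.1°; drift +0.9° → track 238.0°, groundspeed 167.5 kt
Leg 3: heading 112.3°; drift -5.2° → track 107.1°, groundspeed 197.5 kt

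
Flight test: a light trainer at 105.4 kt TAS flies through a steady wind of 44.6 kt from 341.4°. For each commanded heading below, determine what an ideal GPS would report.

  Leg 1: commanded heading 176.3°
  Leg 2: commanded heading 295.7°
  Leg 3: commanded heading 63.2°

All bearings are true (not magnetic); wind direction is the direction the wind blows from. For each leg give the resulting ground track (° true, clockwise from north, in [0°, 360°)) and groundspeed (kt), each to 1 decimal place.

Leg 1: track=171.9°, groundspeed=148.9 kt
Leg 2: track=272.4°, groundspeed=80.8 kt
Leg 3: track=87.2°, groundspeed=108.4 kt

Leg 1: heading 176.3°; drift -4.4° → track 171.9°, groundspeed 148.9 kt
Leg 2: heading 295.7°; drift -23.3° → track 272.4°, groundspeed 80.8 kt
Leg 3: heading 63.2°; drift +24.0° → track 87.2°, groundspeed 108.4 kt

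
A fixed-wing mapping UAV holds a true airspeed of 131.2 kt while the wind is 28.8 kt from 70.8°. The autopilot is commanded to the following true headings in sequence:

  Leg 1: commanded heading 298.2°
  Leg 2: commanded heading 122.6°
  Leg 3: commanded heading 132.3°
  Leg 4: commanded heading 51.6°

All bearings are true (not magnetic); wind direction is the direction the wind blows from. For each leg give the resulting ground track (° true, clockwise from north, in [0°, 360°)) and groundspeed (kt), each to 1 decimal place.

Leg 1: track=290.2°, groundspeed=152.2 kt
Leg 2: track=133.9°, groundspeed=115.6 kt
Leg 3: track=144.5°, groundspeed=120.2 kt
Leg 4: track=46.4°, groundspeed=104.4 kt

Leg 1: heading 298.2°; drift -8.0° → track 290.2°, groundspeed 152.2 kt
Leg 2: heading 122.6°; drift +11.3° → track 133.9°, groundspeed 115.6 kt
Leg 3: heading 132.3°; drift +12.2° → track 144.5°, groundspeed 120.2 kt
Leg 4: heading 51.6°; drift -5.2° → track 46.4°, groundspeed 104.4 kt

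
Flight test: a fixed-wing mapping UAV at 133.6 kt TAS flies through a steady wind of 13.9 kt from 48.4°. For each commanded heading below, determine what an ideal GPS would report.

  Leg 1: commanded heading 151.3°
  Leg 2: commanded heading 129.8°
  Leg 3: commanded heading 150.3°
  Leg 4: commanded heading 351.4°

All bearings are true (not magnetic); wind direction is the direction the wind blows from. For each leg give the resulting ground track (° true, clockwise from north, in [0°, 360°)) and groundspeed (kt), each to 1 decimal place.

Leg 1: heading 151.3°; drift +5.7° → track 157.0°, groundspeed 137.4 kt
Leg 2: heading 129.8°; drift +6.0° → track 135.8°, groundspeed 132.2 kt
Leg 3: heading 150.3°; drift +5.7° → track 156.0°, groundspeed 137.1 kt
Leg 4: heading 351.4°; drift -5.3° → track 346.1°, groundspeed 126.6 kt

Leg 1: track=157.0°, groundspeed=137.4 kt
Leg 2: track=135.8°, groundspeed=132.2 kt
Leg 3: track=156.0°, groundspeed=137.1 kt
Leg 4: track=346.1°, groundspeed=126.6 kt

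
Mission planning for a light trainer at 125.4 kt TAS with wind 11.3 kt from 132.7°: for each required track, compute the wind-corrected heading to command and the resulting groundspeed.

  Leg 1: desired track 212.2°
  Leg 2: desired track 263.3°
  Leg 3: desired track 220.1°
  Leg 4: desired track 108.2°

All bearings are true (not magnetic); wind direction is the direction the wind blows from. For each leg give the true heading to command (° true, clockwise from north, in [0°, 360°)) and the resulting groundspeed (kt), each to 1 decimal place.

Leg 1: desired track 212.2°; wind correction -5.1° → command heading 207.1°, groundspeed 122.8 kt
Leg 2: desired track 263.3°; wind correction -3.9° → command heading 259.4°, groundspeed 132.5 kt
Leg 3: desired track 220.1°; wind correction -5.2° → command heading 214.9°, groundspeed 124.4 kt
Leg 4: desired track 108.2°; wind correction +2.1° → command heading 110.3°, groundspeed 115.0 kt

Leg 1: heading=207.1°, groundspeed=122.8 kt
Leg 2: heading=259.4°, groundspeed=132.5 kt
Leg 3: heading=214.9°, groundspeed=124.4 kt
Leg 4: heading=110.3°, groundspeed=115.0 kt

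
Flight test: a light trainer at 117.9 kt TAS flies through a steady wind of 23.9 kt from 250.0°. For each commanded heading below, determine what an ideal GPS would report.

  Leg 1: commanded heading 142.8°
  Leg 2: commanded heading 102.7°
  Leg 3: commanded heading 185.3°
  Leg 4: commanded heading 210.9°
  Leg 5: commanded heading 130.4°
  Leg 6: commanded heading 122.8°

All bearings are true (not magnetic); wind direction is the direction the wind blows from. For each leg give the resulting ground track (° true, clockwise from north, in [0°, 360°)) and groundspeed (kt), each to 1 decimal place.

Leg 1: heading 142.8°; drift -10.4° → track 132.4°, groundspeed 127.0 kt
Leg 2: heading 102.7°; drift -5.3° → track 97.4°, groundspeed 138.6 kt
Leg 3: heading 185.3°; drift -11.3° → track 174.0°, groundspeed 109.8 kt
Leg 4: heading 210.9°; drift -8.6° → track 202.3°, groundspeed 100.5 kt
Leg 5: heading 130.4°; drift -9.1° → track 121.3°, groundspeed 131.4 kt
Leg 6: heading 122.8°; drift -8.2° → track 114.6°, groundspeed 133.7 kt

Leg 1: track=132.4°, groundspeed=127.0 kt
Leg 2: track=97.4°, groundspeed=138.6 kt
Leg 3: track=174.0°, groundspeed=109.8 kt
Leg 4: track=202.3°, groundspeed=100.5 kt
Leg 5: track=121.3°, groundspeed=131.4 kt
Leg 6: track=114.6°, groundspeed=133.7 kt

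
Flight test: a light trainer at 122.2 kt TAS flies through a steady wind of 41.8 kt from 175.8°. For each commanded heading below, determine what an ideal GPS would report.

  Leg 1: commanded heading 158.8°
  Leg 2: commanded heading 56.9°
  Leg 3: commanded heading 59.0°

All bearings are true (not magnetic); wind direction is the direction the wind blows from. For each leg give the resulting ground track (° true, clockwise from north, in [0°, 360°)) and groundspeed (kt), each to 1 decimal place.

Leg 1: heading 158.8°; drift -8.5° → track 150.3°, groundspeed 83.1 kt
Leg 2: heading 56.9°; drift -14.4° → track 42.5°, groundspeed 147.0 kt
Leg 3: heading 59.0°; drift -14.8° → track 44.2°, groundspeed 145.9 kt

Leg 1: track=150.3°, groundspeed=83.1 kt
Leg 2: track=42.5°, groundspeed=147.0 kt
Leg 3: track=44.2°, groundspeed=145.9 kt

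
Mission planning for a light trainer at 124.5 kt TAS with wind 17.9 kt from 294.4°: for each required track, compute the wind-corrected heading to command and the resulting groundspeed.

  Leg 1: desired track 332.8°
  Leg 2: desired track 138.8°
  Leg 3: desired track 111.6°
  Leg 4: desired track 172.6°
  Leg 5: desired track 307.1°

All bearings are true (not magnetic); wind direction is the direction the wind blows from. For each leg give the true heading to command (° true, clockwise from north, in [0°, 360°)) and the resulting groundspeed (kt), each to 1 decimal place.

Leg 1: desired track 332.8°; wind correction -5.1° → command heading 327.7°, groundspeed 110.0 kt
Leg 2: desired track 138.8°; wind correction +3.4° → command heading 142.2°, groundspeed 140.6 kt
Leg 3: desired track 111.6°; wind correction -0.4° → command heading 111.2°, groundspeed 142.4 kt
Leg 4: desired track 172.6°; wind correction +7.0° → command heading 179.6°, groundspeed 133.0 kt
Leg 5: desired track 307.1°; wind correction -1.8° → command heading 305.3°, groundspeed 107.0 kt

Leg 1: heading=327.7°, groundspeed=110.0 kt
Leg 2: heading=142.2°, groundspeed=140.6 kt
Leg 3: heading=111.2°, groundspeed=142.4 kt
Leg 4: heading=179.6°, groundspeed=133.0 kt
Leg 5: heading=305.3°, groundspeed=107.0 kt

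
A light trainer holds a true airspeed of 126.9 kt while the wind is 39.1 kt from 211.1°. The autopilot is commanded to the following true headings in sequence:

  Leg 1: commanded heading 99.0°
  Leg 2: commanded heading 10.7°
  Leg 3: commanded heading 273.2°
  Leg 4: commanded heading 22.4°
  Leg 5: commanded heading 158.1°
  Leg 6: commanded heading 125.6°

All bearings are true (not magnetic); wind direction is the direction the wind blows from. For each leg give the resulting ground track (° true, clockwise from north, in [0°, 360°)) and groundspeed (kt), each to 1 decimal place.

Leg 1: heading 99.0°; drift -14.3° → track 84.7°, groundspeed 146.2 kt
Leg 2: heading 10.7°; drift +4.8° → track 15.5°, groundspeed 164.1 kt
Leg 3: heading 273.2°; drift +17.6° → track 290.8°, groundspeed 114.0 kt
Leg 4: heading 22.4°; drift +2.0° → track 24.4°, groundspeed 165.7 kt
Leg 5: heading 158.1°; drift -16.8° → track 141.3°, groundspeed 108.0 kt
Leg 6: heading 125.6°; drift -17.5° → track 108.1°, groundspeed 129.8 kt

Leg 1: track=84.7°, groundspeed=146.2 kt
Leg 2: track=15.5°, groundspeed=164.1 kt
Leg 3: track=290.8°, groundspeed=114.0 kt
Leg 4: track=24.4°, groundspeed=165.7 kt
Leg 5: track=141.3°, groundspeed=108.0 kt
Leg 6: track=108.1°, groundspeed=129.8 kt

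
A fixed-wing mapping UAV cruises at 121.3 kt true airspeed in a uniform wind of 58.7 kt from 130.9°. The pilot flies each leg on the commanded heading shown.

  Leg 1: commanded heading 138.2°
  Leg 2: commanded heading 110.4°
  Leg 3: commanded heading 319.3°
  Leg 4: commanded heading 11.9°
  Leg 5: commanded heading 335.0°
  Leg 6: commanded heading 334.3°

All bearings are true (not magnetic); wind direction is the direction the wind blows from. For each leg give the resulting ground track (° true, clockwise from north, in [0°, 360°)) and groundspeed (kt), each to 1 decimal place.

Leg 1: track=144.9°, groundspeed=63.5 kt
Leg 2: track=93.2°, groundspeed=69.4 kt
Leg 3: track=316.6°, groundspeed=179.6 kt
Leg 4: track=353.0°, groundspeed=158.3 kt
Leg 5: track=327.2°, groundspeed=176.5 kt
Leg 6: track=326.7°, groundspeed=176.7 kt

Leg 1: heading 138.2°; drift +6.7° → track 144.9°, groundspeed 63.5 kt
Leg 2: heading 110.4°; drift -17.2° → track 93.2°, groundspeed 69.4 kt
Leg 3: heading 319.3°; drift -2.7° → track 316.6°, groundspeed 179.6 kt
Leg 4: heading 11.9°; drift -18.9° → track 353.0°, groundspeed 158.3 kt
Leg 5: heading 335.0°; drift -7.8° → track 327.2°, groundspeed 176.5 kt
Leg 6: heading 334.3°; drift -7.6° → track 326.7°, groundspeed 176.7 kt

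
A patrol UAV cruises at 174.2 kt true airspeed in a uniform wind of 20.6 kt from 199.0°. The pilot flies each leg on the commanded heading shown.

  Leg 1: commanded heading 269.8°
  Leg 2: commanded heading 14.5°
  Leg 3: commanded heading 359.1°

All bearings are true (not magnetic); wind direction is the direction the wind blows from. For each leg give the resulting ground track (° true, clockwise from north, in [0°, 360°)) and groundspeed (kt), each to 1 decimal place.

Leg 1: heading 269.8°; drift +6.6° → track 276.4°, groundspeed 168.6 kt
Leg 2: heading 14.5°; drift +0.5° → track 15.0°, groundspeed 194.7 kt
Leg 3: heading 359.1°; drift +2.1° → track 1.2°, groundspeed 193.7 kt

Leg 1: track=276.4°, groundspeed=168.6 kt
Leg 2: track=15.0°, groundspeed=194.7 kt
Leg 3: track=1.2°, groundspeed=193.7 kt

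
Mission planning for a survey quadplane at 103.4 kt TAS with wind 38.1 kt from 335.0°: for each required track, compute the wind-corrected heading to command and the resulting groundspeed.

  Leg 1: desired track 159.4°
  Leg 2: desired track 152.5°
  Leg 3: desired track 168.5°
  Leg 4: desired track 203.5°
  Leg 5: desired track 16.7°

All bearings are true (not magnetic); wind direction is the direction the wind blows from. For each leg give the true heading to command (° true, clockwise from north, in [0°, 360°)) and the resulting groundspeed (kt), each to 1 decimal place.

Leg 1: desired track 159.4°; wind correction +1.6° → command heading 161.0°, groundspeed 141.3 kt
Leg 2: desired track 152.5°; wind correction -0.9° → command heading 151.6°, groundspeed 141.5 kt
Leg 3: desired track 168.5°; wind correction +4.9° → command heading 173.4°, groundspeed 140.1 kt
Leg 4: desired track 203.5°; wind correction +16.0° → command heading 219.5°, groundspeed 124.6 kt
Leg 5: desired track 16.7°; wind correction -14.2° → command heading 2.5°, groundspeed 71.8 kt

Leg 1: heading=161.0°, groundspeed=141.3 kt
Leg 2: heading=151.6°, groundspeed=141.5 kt
Leg 3: heading=173.4°, groundspeed=140.1 kt
Leg 4: heading=219.5°, groundspeed=124.6 kt
Leg 5: heading=2.5°, groundspeed=71.8 kt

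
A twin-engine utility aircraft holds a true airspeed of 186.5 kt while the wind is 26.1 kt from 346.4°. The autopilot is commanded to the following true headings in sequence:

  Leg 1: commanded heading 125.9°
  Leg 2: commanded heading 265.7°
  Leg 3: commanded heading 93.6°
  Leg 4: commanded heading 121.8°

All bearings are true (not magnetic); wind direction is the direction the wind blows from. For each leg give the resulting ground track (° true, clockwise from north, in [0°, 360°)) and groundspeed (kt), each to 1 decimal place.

Leg 1: heading 125.9°; drift +4.7° → track 130.6°, groundspeed 207.0 kt
Leg 2: heading 265.7°; drift -8.0° → track 257.7°, groundspeed 184.1 kt
Leg 3: heading 93.6°; drift +7.3° → track 100.9°, groundspeed 195.8 kt
Leg 4: heading 121.8°; drift +5.1° → track 126.9°, groundspeed 205.9 kt

Leg 1: track=130.6°, groundspeed=207.0 kt
Leg 2: track=257.7°, groundspeed=184.1 kt
Leg 3: track=100.9°, groundspeed=195.8 kt
Leg 4: track=126.9°, groundspeed=205.9 kt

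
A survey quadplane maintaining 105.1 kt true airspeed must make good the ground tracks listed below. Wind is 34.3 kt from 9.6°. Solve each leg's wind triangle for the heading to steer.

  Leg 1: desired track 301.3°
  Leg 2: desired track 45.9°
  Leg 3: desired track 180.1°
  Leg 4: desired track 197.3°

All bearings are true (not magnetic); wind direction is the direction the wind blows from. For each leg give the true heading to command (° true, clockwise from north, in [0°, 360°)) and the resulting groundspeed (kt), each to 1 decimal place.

Leg 1: heading=319.0°, groundspeed=87.5 kt
Leg 2: heading=34.8°, groundspeed=75.5 kt
Leg 3: heading=177.0°, groundspeed=138.8 kt
Leg 4: heading=199.8°, groundspeed=139.0 kt

Leg 1: desired track 301.3°; wind correction +17.7° → command heading 319.0°, groundspeed 87.5 kt
Leg 2: desired track 45.9°; wind correction -11.1° → command heading 34.8°, groundspeed 75.5 kt
Leg 3: desired track 180.1°; wind correction -3.1° → command heading 177.0°, groundspeed 138.8 kt
Leg 4: desired track 197.3°; wind correction +2.5° → command heading 199.8°, groundspeed 139.0 kt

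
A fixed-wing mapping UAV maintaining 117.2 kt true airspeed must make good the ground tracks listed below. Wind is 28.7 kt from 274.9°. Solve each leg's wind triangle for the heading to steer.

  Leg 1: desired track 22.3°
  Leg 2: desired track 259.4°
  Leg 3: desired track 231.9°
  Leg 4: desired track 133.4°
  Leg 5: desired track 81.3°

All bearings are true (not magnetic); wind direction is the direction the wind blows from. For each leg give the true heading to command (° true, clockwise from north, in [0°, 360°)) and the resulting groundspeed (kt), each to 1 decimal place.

Leg 1: heading=8.8°, groundspeed=122.5 kt
Leg 2: heading=263.2°, groundspeed=89.3 kt
Leg 3: heading=241.5°, groundspeed=94.6 kt
Leg 4: heading=142.2°, groundspeed=138.3 kt
Leg 5: heading=78.0°, groundspeed=144.9 kt

Leg 1: desired track 22.3°; wind correction -13.5° → command heading 8.8°, groundspeed 122.5 kt
Leg 2: desired track 259.4°; wind correction +3.8° → command heading 263.2°, groundspeed 89.3 kt
Leg 3: desired track 231.9°; wind correction +9.6° → command heading 241.5°, groundspeed 94.6 kt
Leg 4: desired track 133.4°; wind correction +8.8° → command heading 142.2°, groundspeed 138.3 kt
Leg 5: desired track 81.3°; wind correction -3.3° → command heading 78.0°, groundspeed 144.9 kt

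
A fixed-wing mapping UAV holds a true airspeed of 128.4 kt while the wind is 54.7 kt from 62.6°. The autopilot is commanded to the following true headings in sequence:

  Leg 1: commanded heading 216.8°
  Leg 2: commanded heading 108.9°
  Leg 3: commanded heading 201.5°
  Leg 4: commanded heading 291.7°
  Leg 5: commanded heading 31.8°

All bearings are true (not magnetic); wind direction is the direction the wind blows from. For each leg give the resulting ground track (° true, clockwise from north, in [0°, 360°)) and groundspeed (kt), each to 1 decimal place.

Leg 1: track=224.4°, groundspeed=179.2 kt
Leg 2: track=132.5°, groundspeed=98.9 kt
Leg 3: track=213.5°, groundspeed=173.4 kt
Leg 4: track=277.6°, groundspeed=169.3 kt
Leg 5: track=12.8°, groundspeed=86.1 kt

Leg 1: heading 216.8°; drift +7.6° → track 224.4°, groundspeed 179.2 kt
Leg 2: heading 108.9°; drift +23.6° → track 132.5°, groundspeed 98.9 kt
Leg 3: heading 201.5°; drift +12.0° → track 213.5°, groundspeed 173.4 kt
Leg 4: heading 291.7°; drift -14.1° → track 277.6°, groundspeed 169.3 kt
Leg 5: heading 31.8°; drift -19.0° → track 12.8°, groundspeed 86.1 kt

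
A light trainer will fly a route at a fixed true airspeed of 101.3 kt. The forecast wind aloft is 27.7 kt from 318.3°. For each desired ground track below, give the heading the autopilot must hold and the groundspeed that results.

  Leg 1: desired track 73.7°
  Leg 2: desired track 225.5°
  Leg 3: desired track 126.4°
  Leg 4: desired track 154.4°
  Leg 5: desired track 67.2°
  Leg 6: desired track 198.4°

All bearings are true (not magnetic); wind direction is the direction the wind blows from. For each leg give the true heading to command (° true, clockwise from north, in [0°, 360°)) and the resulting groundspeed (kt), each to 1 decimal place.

Leg 1: desired track 73.7°; wind correction -14.3° → command heading 59.4°, groundspeed 110.0 kt
Leg 2: desired track 225.5°; wind correction +15.8° → command heading 241.3°, groundspeed 98.8 kt
Leg 3: desired track 126.4°; wind correction -3.2° → command heading 123.2°, groundspeed 128.2 kt
Leg 4: desired track 154.4°; wind correction +4.3° → command heading 158.7°, groundspeed 127.6 kt
Leg 5: desired track 67.2°; wind correction -15.0° → command heading 52.2°, groundspeed 106.8 kt
Leg 6: desired track 198.4°; wind correction +13.7° → command heading 212.1°, groundspeed 112.2 kt

Leg 1: heading=59.4°, groundspeed=110.0 kt
Leg 2: heading=241.3°, groundspeed=98.8 kt
Leg 3: heading=123.2°, groundspeed=128.2 kt
Leg 4: heading=158.7°, groundspeed=127.6 kt
Leg 5: heading=52.2°, groundspeed=106.8 kt
Leg 6: heading=212.1°, groundspeed=112.2 kt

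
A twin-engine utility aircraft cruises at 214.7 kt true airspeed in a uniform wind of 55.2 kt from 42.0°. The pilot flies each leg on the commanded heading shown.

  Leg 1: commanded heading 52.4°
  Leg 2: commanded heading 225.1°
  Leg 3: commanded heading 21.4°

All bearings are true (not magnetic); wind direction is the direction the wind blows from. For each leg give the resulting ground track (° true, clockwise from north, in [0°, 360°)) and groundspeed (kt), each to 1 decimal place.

Leg 1: heading 52.4°; drift +3.6° → track 56.0°, groundspeed 160.7 kt
Leg 2: heading 225.1°; drift -0.6° → track 224.5°, groundspeed 269.8 kt
Leg 3: heading 21.4°; drift -6.8° → track 14.6°, groundspeed 164.2 kt

Leg 1: track=56.0°, groundspeed=160.7 kt
Leg 2: track=224.5°, groundspeed=269.8 kt
Leg 3: track=14.6°, groundspeed=164.2 kt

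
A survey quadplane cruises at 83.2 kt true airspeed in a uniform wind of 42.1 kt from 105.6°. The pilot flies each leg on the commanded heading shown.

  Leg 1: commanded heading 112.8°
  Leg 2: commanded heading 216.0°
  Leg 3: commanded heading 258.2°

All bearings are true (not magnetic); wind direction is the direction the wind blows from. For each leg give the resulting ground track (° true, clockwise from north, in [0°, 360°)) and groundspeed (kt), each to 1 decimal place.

Leg 1: track=120.1°, groundspeed=41.8 kt
Leg 2: track=238.0°, groundspeed=105.5 kt
Leg 3: track=267.3°, groundspeed=122.1 kt

Leg 1: heading 112.8°; drift +7.3° → track 120.1°, groundspeed 41.8 kt
Leg 2: heading 216.0°; drift +22.0° → track 238.0°, groundspeed 105.5 kt
Leg 3: heading 258.2°; drift +9.1° → track 267.3°, groundspeed 122.1 kt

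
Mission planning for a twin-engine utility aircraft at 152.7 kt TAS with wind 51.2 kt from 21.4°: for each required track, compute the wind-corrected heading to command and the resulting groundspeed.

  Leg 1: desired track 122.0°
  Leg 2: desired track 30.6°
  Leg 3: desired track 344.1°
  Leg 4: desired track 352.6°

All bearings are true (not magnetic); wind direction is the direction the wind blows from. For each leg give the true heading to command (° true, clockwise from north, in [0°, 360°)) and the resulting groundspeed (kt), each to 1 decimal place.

Leg 1: heading=102.8°, groundspeed=153.6 kt
Leg 2: heading=27.5°, groundspeed=101.9 kt
Leg 3: heading=355.8°, groundspeed=108.8 kt
Leg 4: heading=1.9°, groundspeed=105.8 kt

Leg 1: desired track 122.0°; wind correction -19.2° → command heading 102.8°, groundspeed 153.6 kt
Leg 2: desired track 30.6°; wind correction -3.1° → command heading 27.5°, groundspeed 101.9 kt
Leg 3: desired track 344.1°; wind correction +11.7° → command heading 355.8°, groundspeed 108.8 kt
Leg 4: desired track 352.6°; wind correction +9.3° → command heading 1.9°, groundspeed 105.8 kt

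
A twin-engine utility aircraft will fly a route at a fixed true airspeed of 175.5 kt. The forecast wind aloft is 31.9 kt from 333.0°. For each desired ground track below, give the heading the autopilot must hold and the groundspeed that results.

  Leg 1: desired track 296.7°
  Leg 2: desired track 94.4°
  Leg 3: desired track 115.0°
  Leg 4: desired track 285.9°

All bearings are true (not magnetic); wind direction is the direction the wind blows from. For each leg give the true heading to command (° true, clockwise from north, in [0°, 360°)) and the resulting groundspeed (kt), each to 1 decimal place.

Leg 1: heading=302.9°, groundspeed=148.8 kt
Leg 2: heading=85.5°, groundspeed=190.0 kt
Leg 3: heading=108.6°, groundspeed=199.5 kt
Leg 4: heading=293.6°, groundspeed=152.2 kt

Leg 1: desired track 296.7°; wind correction +6.2° → command heading 302.9°, groundspeed 148.8 kt
Leg 2: desired track 94.4°; wind correction -8.9° → command heading 85.5°, groundspeed 190.0 kt
Leg 3: desired track 115.0°; wind correction -6.4° → command heading 108.6°, groundspeed 199.5 kt
Leg 4: desired track 285.9°; wind correction +7.7° → command heading 293.6°, groundspeed 152.2 kt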